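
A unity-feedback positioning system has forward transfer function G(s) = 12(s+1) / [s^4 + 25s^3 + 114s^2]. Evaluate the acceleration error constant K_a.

The denominator has no term below 114s^2 — 2 poles at s=0, type 2.
K_a = lim_{s→0} s^2·G(s) = 12·1 / 114 = 2/19.

2/19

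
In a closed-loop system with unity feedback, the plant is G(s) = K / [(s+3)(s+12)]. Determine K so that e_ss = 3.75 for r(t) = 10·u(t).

No free integrators in G(s): this is a type 0 system.
K_p = lim_{s→0} G(s) = K / (3·12) = (1/36)·K.
e_ss = 10/(1 + K_p) = 3.75 ⇒ 1 + (1/36)·K = 8/3 ⇒ K = 60.

60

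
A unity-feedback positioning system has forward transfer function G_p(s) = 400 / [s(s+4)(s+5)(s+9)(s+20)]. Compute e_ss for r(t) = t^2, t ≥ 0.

The open loop has one pole at the origin → type 1 system.
For a type-1 system K_a = 0, so e_ss to a parabolic input is unbounded.

infinity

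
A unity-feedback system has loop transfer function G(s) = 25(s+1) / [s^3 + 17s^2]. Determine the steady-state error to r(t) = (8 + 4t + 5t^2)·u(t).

Factoring s^2 from the denominator leaves a polynomial with constant term 17, so the system is type 2. Taking each input component in turn:
  • 8: tracked with zero error.
  • 4t: tracked with zero error.
  • 5t^2: e_ss = 10/K_a with K_a=25/17 → 6.8.
Total e_ss = 6.8.

6.8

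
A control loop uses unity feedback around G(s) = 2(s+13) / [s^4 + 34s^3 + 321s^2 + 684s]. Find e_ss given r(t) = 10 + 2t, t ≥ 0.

Factoring s from the denominator leaves a polynomial with constant term 684, so the system is type 1. Treating each term separately:
  • 10: tracked with zero error.
  • 2t: e_ss = 2/K_v with K_v=13/342 → 684/13.
Total e_ss = 684/13.

684/13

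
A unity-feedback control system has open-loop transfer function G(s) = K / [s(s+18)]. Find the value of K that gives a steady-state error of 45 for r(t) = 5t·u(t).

G(s) has one factor of s in the denominator, so the system is type 1.
K_v = lim_{s→0} s·G(s) = K / (18) = (1/18)·K.
e_ss = 5/K_v = 45 ⇒ K_v = 1/9 ⇒ K = (1/9)/(1/18) = 2.

2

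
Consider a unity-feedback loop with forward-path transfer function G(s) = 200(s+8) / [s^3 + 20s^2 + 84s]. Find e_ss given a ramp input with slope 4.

Factoring s from the denominator leaves a polynomial with constant term 84, so the system is type 1.
K_v = lim_{s→0} s·G(s) = 200·8 / 84 = 400/21.
e_ss = 4/K_v = 4/(400/21) = 0.21.

0.21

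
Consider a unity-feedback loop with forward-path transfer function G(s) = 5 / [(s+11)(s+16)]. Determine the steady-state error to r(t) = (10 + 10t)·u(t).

The open loop has no poles at the origin → type 0 system. By superposition:
  • 10: e_ss = 10/(1+K_p) with K_p=5/176 → 1760/181.
  • 10t: a type-0 system cannot track it, e_ss → ∞.
The unbounded component dominates.

infinity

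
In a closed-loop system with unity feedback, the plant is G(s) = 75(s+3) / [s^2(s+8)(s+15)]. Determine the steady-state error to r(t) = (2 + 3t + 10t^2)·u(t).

The open loop has two poles at the origin → type 2 system. Taking each input component in turn:
  • 2: tracked with zero error.
  • 3t: tracked with zero error.
  • 10t^2: e_ss = 20/K_a with K_a=1.875 → 32/3.
Total e_ss = 32/3.

32/3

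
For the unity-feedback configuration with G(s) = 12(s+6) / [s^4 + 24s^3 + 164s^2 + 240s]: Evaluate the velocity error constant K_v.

Lowest-order denominator term is 240s, so the open loop has 1 pole at the origin → type 1 system.
K_v = lim_{s→0} s·G(s) = 12·6 / 240 = 0.3.

0.3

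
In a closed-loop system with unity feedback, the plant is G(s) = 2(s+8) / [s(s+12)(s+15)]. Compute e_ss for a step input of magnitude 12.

0

G(s) has one factor of s in the denominator, so the system is type 1.
K_p = ∞ for a type-1 system; e_ss to a step is zero.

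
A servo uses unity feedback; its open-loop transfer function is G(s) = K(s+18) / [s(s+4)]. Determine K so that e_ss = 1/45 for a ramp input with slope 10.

The open loop has one pole at the origin → type 1 system.
K_v = lim_{s→0} s·G(s) = K·18 / (4) = 4.5·K.
e_ss = 10/K_v = 1/45 ⇒ K_v = 450 ⇒ K = 450/4.5 = 100.

100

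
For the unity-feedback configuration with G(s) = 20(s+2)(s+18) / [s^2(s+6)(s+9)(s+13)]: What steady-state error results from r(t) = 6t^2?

Two free integrators in G(s): this is a type 2 system.
K_a = lim_{s→0} s^2·G(s) = 20·2·18 / (6·9·13) = 40/39.
r(t) = 6t^2 gives R(s) = 12/s^3.
e_ss = 12/K_a = 12/(40/39) = 11.7.

11.7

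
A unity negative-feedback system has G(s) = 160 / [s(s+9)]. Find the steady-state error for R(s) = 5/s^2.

9/32

G(s) has one factor of s in the denominator, so the system is type 1.
K_v = lim_{s→0} s·G(s) = 160 / (9) = 160/9.
e_ss = 5/K_v = 5/(160/9) = 9/32.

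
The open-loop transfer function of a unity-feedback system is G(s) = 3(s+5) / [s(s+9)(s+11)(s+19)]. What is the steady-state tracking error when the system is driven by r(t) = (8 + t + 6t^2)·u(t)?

The open loop has one pole at the origin → type 1 system. Treating each term separately:
  • 8: tracked with zero error.
  • t: e_ss = 1/K_v with K_v=5/627 → 125.4.
  • 6t^2: a type-1 system cannot track it, e_ss → ∞.
The unbounded component dominates.

infinity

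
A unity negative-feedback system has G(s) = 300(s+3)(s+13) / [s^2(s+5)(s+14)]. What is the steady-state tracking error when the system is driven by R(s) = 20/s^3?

14/117

G(s) has two factors of s in the denominator, so the system is type 2.
K_a = lim_{s→0} s^2·G(s) = 300·3·13 / (5·14) = 1170/7.
r(t) = 10t^2 gives R(s) = 20/s^3.
e_ss = 20/K_a = 20/(1170/7) = 14/117.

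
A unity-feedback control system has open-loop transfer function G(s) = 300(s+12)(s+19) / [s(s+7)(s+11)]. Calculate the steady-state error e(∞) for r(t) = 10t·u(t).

77/6840

One free integrator in G(s): this is a type 1 system.
K_v = lim_{s→0} s·G(s) = 300·12·19 / (7·11) = 68400/77.
e_ss = 10/K_v = 10/(68400/77) = 77/6840.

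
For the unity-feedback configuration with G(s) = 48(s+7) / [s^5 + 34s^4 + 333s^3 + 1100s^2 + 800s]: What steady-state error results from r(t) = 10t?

500/21

Factoring s from the denominator leaves a polynomial with constant term 800, so the system is type 1.
K_v = lim_{s→0} s·G(s) = 48·7 / 800 = 0.42.
e_ss = 10/K_v = 10/0.42 = 500/21.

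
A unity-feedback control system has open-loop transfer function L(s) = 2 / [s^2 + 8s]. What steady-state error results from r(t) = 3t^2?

infinity

Factoring s from the denominator leaves a polynomial with constant term 8, so the system is type 1.
For a type-1 system K_a = 0, so e_ss to a parabolic input is unbounded.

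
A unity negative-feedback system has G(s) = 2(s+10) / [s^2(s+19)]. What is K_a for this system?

System type = 2 (two poles at s=0).
K_a = lim_{s→0} s^2·G(s) = 2·10 / (19) = 20/19.

20/19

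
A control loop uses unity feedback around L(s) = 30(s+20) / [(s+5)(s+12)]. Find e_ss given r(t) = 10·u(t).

10/11

L(s) has no factors of s in the denominator, so the system is type 0.
K_p = lim_{s→0} L(s) = 30·20 / (5·12) = 10.
e_ss = 10/(1 + K_p) = 10/11.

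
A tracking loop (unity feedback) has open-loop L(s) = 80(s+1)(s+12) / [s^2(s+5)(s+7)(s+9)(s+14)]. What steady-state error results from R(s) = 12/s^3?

55.125

Two free integrators in L(s): this is a type 2 system.
K_a = lim_{s→0} s^2·L(s) = 80·1·12 / (5·7·9·14) = 32/147.
r(t) = 6t^2 gives R(s) = 12/s^3.
e_ss = 12/K_a = 12/(32/147) = 55.125.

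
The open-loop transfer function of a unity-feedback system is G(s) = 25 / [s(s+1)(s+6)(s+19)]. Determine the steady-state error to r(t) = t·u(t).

4.56

G(s) has one factor of s in the denominator, so the system is type 1.
K_v = lim_{s→0} s·G(s) = 25 / (1·6·19) = 25/114.
e_ss = 1/K_v = 1/(25/114) = 4.56.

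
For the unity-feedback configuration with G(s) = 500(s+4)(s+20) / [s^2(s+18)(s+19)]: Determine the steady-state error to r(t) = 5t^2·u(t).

0.0855

G(s) has two factors of s in the denominator, so the system is type 2.
K_a = lim_{s→0} s^2·G(s) = 500·4·20 / (18·19) = 20000/171.
r(t) = 5t^2 gives R(s) = 10/s^3.
e_ss = 10/K_a = 10/(20000/171) = 0.0855.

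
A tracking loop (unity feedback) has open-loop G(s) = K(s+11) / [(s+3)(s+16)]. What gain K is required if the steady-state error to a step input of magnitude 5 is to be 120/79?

The open loop has no poles at the origin → type 0 system.
K_p = lim_{s→0} G(s) = K·11 / (3·16) = (11/48)·K.
e_ss = 5/(1 + K_p) = 120/79 ⇒ 1 + (11/48)·K = 79/24 ⇒ K = 10.

10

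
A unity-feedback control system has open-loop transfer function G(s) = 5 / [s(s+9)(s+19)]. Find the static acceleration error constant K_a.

0

G(s) has one factor of s in the denominator, so the system is type 1.
K_a = lim_{s→0} s^2·G(s) = 0 (the extra factor of s kills the finite limit).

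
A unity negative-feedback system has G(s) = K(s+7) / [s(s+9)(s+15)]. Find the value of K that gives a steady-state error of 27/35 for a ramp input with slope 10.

The open loop has one pole at the origin → type 1 system.
K_v = lim_{s→0} s·G(s) = K·7 / (9·15) = (7/135)·K.
e_ss = 10/K_v = 27/35 ⇒ K_v = 350/27 ⇒ K = (350/27)/(7/135) = 250.

250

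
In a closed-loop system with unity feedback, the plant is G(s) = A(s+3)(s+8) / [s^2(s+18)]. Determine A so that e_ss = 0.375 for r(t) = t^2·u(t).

4

System type = 2 (two poles at s=0).
K_a = lim_{s→0} s^2·G(s) = A·3·8 / (18) = (4/3)·A.
e_ss = 2/K_a = 0.375 ⇒ K_a = 16/3 ⇒ A = (16/3)/(4/3) = 4.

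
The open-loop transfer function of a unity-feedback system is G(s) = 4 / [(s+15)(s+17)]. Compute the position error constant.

G(s) has no factors of s in the denominator, so the system is type 0.
K_p = lim_{s→0} G(s) = 4 / (15·17) = 4/255.

4/255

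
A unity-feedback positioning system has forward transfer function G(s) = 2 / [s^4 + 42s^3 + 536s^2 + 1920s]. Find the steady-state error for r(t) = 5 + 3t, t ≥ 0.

Lowest-order denominator term is 1920s, so the open loop has 1 pole at the origin → type 1 system. Taking each input component in turn:
  • 5: tracked with zero error.
  • 3t: e_ss = 3/K_v with K_v=1/960 → 2880.
Total e_ss = 2880.

2880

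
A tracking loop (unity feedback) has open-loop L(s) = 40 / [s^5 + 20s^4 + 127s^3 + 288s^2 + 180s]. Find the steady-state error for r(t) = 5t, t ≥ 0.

The denominator has no term below 180s — 1 pole at s=0, type 1.
K_v = lim_{s→0} s·L(s) = 40 / 180 = 2/9.
e_ss = 5/K_v = 5/(2/9) = 22.5.

22.5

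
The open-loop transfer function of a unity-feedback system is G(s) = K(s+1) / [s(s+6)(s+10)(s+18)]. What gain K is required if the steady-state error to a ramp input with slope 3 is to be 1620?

One free integrator in G(s): this is a type 1 system.
K_v = lim_{s→0} s·G(s) = K·1 / (6·10·18) = (1/1080)·K.
e_ss = 3/K_v = 1620 ⇒ K_v = 1/540 ⇒ K = (1/540)/(1/1080) = 2.

2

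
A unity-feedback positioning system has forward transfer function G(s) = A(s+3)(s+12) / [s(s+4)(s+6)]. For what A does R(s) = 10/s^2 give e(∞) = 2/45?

150

One free integrator in G(s): this is a type 1 system.
K_v = lim_{s→0} s·G(s) = A·3·12 / (4·6) = 1.5·A.
e_ss = 10/K_v = 2/45 ⇒ K_v = 225 ⇒ A = 225/1.5 = 150.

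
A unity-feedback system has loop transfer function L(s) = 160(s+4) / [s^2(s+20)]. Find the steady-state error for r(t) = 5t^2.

Two free integrators in L(s): this is a type 2 system.
K_a = lim_{s→0} s^2·L(s) = 160·4 / (20) = 32.
r(t) = 5t^2 gives R(s) = 10/s^3.
e_ss = 10/K_a = 10/32 = 0.3125.

0.3125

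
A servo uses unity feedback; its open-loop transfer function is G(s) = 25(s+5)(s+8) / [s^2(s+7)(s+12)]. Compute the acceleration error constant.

The open loop has two poles at the origin → type 2 system.
K_a = lim_{s→0} s^2·G(s) = 25·5·8 / (7·12) = 250/21.

250/21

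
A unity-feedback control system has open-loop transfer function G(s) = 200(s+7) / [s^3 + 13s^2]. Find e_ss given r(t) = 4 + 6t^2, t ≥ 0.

39/350

Factoring s^2 from the denominator leaves a polynomial with constant term 13, so the system is type 2. Treating each term separately:
  • 4: tracked with zero error.
  • 6t^2: e_ss = 12/K_a with K_a=1400/13 → 39/350.
Total e_ss = 39/350.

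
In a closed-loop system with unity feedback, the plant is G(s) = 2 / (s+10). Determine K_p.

No free integrators in G(s): this is a type 0 system.
K_p = lim_{s→0} G(s) = 2 / (10) = 0.2.

0.2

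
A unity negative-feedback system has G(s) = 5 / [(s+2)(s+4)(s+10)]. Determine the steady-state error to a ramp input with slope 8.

The open loop has no poles at the origin → type 0 system.
For a type-0 system K_v = 0, so e_ss to a ramp input is unbounded.

infinity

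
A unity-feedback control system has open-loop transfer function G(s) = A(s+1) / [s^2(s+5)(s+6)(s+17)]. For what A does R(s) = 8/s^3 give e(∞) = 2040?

System type = 2 (two poles at s=0).
K_a = lim_{s→0} s^2·G(s) = A·1 / (5·6·17) = (1/510)·A.
e_ss = 8/K_a = 2040 ⇒ K_a = 1/255 ⇒ A = (1/255)/(1/510) = 2.

2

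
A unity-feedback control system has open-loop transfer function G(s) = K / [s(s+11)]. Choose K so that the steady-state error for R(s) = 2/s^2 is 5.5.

4

G(s) has one factor of s in the denominator, so the system is type 1.
K_v = lim_{s→0} s·G(s) = K / (11) = (1/11)·K.
e_ss = 2/K_v = 5.5 ⇒ K_v = 4/11 ⇒ K = (4/11)/(1/11) = 4.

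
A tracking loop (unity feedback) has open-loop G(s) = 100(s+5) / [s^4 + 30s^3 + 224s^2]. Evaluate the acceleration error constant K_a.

125/56

The denominator has no term below 224s^2 — 2 poles at s=0, type 2.
K_a = lim_{s→0} s^2·G(s) = 100·5 / 224 = 125/56.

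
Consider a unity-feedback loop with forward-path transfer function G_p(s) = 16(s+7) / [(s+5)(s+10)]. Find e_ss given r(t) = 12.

No free integrators in G_p(s): this is a type 0 system.
K_p = lim_{s→0} G_p(s) = 16·7 / (5·10) = 2.24.
e_ss = 12/(1 + K_p) = 12/3.24 = 100/27.

100/27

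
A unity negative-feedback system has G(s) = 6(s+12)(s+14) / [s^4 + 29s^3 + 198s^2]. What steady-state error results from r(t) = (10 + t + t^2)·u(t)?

Factoring s^2 from the denominator leaves a polynomial with constant term 198, so the system is type 2. Treating each term separately:
  • 10: tracked with zero error.
  • t: tracked with zero error.
  • t^2: e_ss = 2/K_a with K_a=56/11 → 11/28.
Total e_ss = 11/28.

11/28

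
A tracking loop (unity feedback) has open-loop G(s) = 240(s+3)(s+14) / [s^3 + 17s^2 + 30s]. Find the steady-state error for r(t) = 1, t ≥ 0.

0

The denominator has no term below 30s — 1 pole at s=0, type 1.
A type-1 system has K_p = ∞, so it tracks a step input with zero steady-state error.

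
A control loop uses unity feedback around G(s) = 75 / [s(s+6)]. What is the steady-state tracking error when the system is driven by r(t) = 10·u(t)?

0

G(s) has one factor of s in the denominator, so the system is type 1.
A type-1 system has K_p = ∞, so it tracks a step input with zero steady-state error.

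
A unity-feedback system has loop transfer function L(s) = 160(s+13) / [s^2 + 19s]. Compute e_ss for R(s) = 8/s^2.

19/260

Factoring s from the denominator leaves a polynomial with constant term 19, so the system is type 1.
K_v = lim_{s→0} s·L(s) = 160·13 / 19 = 2080/19.
e_ss = 8/K_v = 8/(2080/19) = 19/260.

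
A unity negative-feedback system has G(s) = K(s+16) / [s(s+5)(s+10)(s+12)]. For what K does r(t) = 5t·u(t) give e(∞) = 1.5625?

120

The open loop has one pole at the origin → type 1 system.
K_v = lim_{s→0} s·G(s) = K·16 / (5·10·12) = (2/75)·K.
e_ss = 5/K_v = 1.5625 ⇒ K_v = 3.2 ⇒ K = 3.2/(2/75) = 120.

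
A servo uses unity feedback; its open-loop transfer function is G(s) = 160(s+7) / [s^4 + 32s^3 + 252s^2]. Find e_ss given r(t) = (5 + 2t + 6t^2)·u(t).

2.7

Lowest-order denominator term is 252s^2, so the open loop has 2 poles at the origin → type 2 system. By superposition:
  • 5: tracked with zero error.
  • 2t: tracked with zero error.
  • 6t^2: e_ss = 12/K_a with K_a=40/9 → 2.7.
Total e_ss = 2.7.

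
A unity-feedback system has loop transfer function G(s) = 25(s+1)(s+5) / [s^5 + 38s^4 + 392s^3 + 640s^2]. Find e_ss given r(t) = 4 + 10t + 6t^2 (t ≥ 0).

61.44

Lowest-order denominator term is 640s^2, so the open loop has 2 poles at the origin → type 2 system. By superposition:
  • 4: tracked with zero error.
  • 10t: tracked with zero error.
  • 6t^2: e_ss = 12/K_a with K_a=25/128 → 61.44.
Total e_ss = 61.44.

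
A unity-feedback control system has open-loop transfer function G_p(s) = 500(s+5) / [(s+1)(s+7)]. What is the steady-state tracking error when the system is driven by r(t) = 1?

System type = 0 (no poles at s=0).
K_p = lim_{s→0} G_p(s) = 500·5 / (1·7) = 2500/7.
e_ss = 1/(1 + K_p) = 1/(2507/7) = 7/2507.

7/2507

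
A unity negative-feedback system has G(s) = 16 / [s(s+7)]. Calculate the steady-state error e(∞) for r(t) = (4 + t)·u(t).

0.4375

System type = 1 (one pole at s=0). Taking each input component in turn:
  • 4: tracked with zero error.
  • t: e_ss = 1/K_v with K_v=16/7 → 0.4375.
Total e_ss = 0.4375.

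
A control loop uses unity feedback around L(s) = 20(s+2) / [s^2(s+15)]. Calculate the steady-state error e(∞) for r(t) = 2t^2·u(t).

L(s) has two factors of s in the denominator, so the system is type 2.
K_a = lim_{s→0} s^2·L(s) = 20·2 / (15) = 8/3.
r(t) = 2t^2 gives R(s) = 4/s^3.
e_ss = 4/K_a = 4/(8/3) = 1.5.

1.5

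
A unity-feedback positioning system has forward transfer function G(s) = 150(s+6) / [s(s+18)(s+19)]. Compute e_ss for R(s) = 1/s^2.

G(s) has one factor of s in the denominator, so the system is type 1.
K_v = lim_{s→0} s·G(s) = 150·6 / (18·19) = 50/19.
e_ss = 1/K_v = 1/(50/19) = 0.38.

0.38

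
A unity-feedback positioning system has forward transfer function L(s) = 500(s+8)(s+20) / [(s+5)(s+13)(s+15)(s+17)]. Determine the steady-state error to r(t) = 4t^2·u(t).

infinity

No free integrators in L(s): this is a type 0 system.
K_a = lim_{s→0} s^2·L(s) = 0; the steady-state error to this parabolic input grows without bound.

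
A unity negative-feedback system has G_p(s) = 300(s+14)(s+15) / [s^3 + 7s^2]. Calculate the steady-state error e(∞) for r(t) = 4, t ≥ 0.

The denominator has no term below 7s^2 — 2 poles at s=0, type 2.
K_p = ∞ for a type-2 system; e_ss to a step is zero.

0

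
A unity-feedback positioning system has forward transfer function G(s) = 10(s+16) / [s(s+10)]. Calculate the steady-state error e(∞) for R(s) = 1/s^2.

One free integrator in G(s): this is a type 1 system.
K_v = lim_{s→0} s·G(s) = 10·16 / (10) = 16.
e_ss = 1/K_v = 1/16 = 0.0625.

0.0625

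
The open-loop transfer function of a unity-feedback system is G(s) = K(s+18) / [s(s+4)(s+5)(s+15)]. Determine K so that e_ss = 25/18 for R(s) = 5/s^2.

60

G(s) has one factor of s in the denominator, so the system is type 1.
K_v = lim_{s→0} s·G(s) = K·18 / (4·5·15) = 0.06·K.
e_ss = 5/K_v = 25/18 ⇒ K_v = 3.6 ⇒ K = 3.6/0.06 = 60.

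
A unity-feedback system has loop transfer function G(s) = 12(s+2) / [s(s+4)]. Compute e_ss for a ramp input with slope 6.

1

G(s) has one factor of s in the denominator, so the system is type 1.
K_v = lim_{s→0} s·G(s) = 12·2 / (4) = 6.
e_ss = 6/K_v = 6/6 = 1.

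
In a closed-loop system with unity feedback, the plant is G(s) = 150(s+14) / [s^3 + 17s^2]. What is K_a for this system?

2100/17

Lowest-order denominator term is 17s^2, so the open loop has 2 poles at the origin → type 2 system.
K_a = lim_{s→0} s^2·G(s) = 150·14 / 17 = 2100/17.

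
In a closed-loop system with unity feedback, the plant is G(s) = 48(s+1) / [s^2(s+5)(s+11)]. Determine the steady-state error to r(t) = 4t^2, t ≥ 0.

55/6

G(s) has two factors of s in the denominator, so the system is type 2.
K_a = lim_{s→0} s^2·G(s) = 48·1 / (5·11) = 48/55.
r(t) = 4t^2 gives R(s) = 8/s^3.
e_ss = 8/K_a = 8/(48/55) = 55/6.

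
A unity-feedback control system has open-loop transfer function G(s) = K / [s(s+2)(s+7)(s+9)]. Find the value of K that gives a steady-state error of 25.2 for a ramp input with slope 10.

System type = 1 (one pole at s=0).
K_v = lim_{s→0} s·G(s) = K / (2·7·9) = (1/126)·K.
e_ss = 10/K_v = 25.2 ⇒ K_v = 25/63 ⇒ K = (25/63)/(1/126) = 50.

50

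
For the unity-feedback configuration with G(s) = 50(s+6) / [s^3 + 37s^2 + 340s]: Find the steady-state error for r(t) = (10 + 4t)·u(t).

Factoring s from the denominator leaves a polynomial with constant term 340, so the system is type 1. By superposition:
  • 10: tracked with zero error.
  • 4t: e_ss = 4/K_v with K_v=15/17 → 68/15.
Total e_ss = 68/15.

68/15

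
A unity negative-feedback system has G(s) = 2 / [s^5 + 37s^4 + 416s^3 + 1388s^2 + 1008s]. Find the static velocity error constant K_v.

1/504

Factoring s from the denominator leaves a polynomial with constant term 1008, so the system is type 1.
K_v = lim_{s→0} s·G(s) = 2 / 1008 = 1/504.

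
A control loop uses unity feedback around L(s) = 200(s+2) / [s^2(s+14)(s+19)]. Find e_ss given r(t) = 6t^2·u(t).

7.98

L(s) has two factors of s in the denominator, so the system is type 2.
K_a = lim_{s→0} s^2·L(s) = 200·2 / (14·19) = 200/133.
r(t) = 6t^2 gives R(s) = 12/s^3.
e_ss = 12/K_a = 12/(200/133) = 7.98.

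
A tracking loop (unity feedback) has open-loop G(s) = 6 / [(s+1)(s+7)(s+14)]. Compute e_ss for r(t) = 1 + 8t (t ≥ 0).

infinity

G(s) has no factors of s in the denominator, so the system is type 0. Treating each term separately:
  • 1: e_ss = 1/(1+K_p) with K_p=3/49 → 49/52.
  • 8t: a type-0 system cannot track it, e_ss → ∞.
The unbounded component dominates.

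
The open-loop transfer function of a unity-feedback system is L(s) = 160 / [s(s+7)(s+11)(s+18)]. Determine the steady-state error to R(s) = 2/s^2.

17.325

L(s) has one factor of s in the denominator, so the system is type 1.
K_v = lim_{s→0} s·L(s) = 160 / (7·11·18) = 80/693.
e_ss = 2/K_v = 2/(80/693) = 17.325.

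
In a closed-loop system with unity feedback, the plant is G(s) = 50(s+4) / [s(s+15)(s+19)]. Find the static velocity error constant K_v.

40/57

The open loop has one pole at the origin → type 1 system.
K_v = lim_{s→0} s·G(s) = 50·4 / (15·19) = 40/57.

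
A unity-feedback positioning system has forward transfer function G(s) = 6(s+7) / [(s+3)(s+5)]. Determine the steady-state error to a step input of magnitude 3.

15/19

G(s) has no factors of s in the denominator, so the system is type 0.
K_p = lim_{s→0} G(s) = 6·7 / (3·5) = 2.8.
e_ss = 3/(1 + K_p) = 3/3.8 = 15/19.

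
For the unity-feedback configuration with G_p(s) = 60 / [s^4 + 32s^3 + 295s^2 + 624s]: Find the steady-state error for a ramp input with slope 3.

31.2

Factoring s from the denominator leaves a polynomial with constant term 624, so the system is type 1.
K_v = lim_{s→0} s·G_p(s) = 60 / 624 = 5/52.
e_ss = 3/K_v = 3/(5/52) = 31.2.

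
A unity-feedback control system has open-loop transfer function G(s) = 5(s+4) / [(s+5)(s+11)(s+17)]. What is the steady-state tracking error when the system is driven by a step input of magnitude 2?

No free integrators in G(s): this is a type 0 system.
K_p = lim_{s→0} G(s) = 5·4 / (5·11·17) = 4/187.
e_ss = 2/(1 + K_p) = 2/(191/187) = 374/191.

374/191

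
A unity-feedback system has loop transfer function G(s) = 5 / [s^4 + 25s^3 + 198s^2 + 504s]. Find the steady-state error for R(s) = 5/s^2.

Factoring s from the denominator leaves a polynomial with constant term 504, so the system is type 1.
K_v = lim_{s→0} s·G(s) = 5 / 504 = 5/504.
e_ss = 5/K_v = 5/(5/504) = 504.

504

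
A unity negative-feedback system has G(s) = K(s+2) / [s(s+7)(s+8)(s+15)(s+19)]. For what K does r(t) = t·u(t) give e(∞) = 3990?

2

One free integrator in G(s): this is a type 1 system.
K_v = lim_{s→0} s·G(s) = K·2 / (7·8·15·19) = (1/7980)·K.
e_ss = 1/K_v = 3990 ⇒ K_v = 1/3990 ⇒ K = (1/3990)/(1/7980) = 2.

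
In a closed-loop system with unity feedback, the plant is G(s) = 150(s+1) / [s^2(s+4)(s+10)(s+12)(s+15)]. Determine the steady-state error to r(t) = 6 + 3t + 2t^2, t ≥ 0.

The open loop has two poles at the origin → type 2 system. Taking each input component in turn:
  • 6: tracked with zero error.
  • 3t: tracked with zero error.
  • 2t^2: e_ss = 4/K_a with K_a=1/48 → 192.
Total e_ss = 192.

192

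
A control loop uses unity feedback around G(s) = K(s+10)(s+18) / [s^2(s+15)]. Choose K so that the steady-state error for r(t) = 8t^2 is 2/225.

System type = 2 (two poles at s=0).
K_a = lim_{s→0} s^2·G(s) = K·10·18 / (15) = 12·K.
e_ss = 16/K_a = 2/225 ⇒ K_a = 1800 ⇒ K = 1800/12 = 150.

150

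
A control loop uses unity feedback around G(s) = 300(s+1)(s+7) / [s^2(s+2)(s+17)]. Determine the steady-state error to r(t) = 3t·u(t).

0

System type = 2 (two poles at s=0).
K_v = ∞ for a type-2 system; e_ss to a ramp is zero.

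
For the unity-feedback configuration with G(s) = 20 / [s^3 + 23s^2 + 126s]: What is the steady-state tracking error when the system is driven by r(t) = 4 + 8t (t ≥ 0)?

The denominator has no term below 126s — 1 pole at s=0, type 1. Treating each term separately:
  • 4: tracked with zero error.
  • 8t: e_ss = 8/K_v with K_v=10/63 → 50.4.
Total e_ss = 50.4.

50.4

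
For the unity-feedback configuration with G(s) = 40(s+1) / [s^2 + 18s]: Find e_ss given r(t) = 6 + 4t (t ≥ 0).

Factoring s from the denominator leaves a polynomial with constant term 18, so the system is type 1. Treating each term separately:
  • 6: tracked with zero error.
  • 4t: e_ss = 4/K_v with K_v=20/9 → 1.8.
Total e_ss = 1.8.

1.8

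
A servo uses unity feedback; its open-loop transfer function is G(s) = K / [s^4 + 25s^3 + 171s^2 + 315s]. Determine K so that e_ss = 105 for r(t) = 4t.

Lowest-order denominator term is 315s, so the open loop has 1 pole at the origin → type 1 system.
K_v = lim_{s→0} s·G(s) = K / 315 = (1/315)·K.
e_ss = 4/K_v = 105 ⇒ K_v = 4/105 ⇒ K = (4/105)/(1/315) = 12.

12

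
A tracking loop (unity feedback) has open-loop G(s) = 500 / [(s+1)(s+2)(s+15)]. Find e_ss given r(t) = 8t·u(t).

G(s) has no factors of s in the denominator, so the system is type 0.
For a type-0 system K_v = 0, so e_ss to a ramp input is unbounded.

infinity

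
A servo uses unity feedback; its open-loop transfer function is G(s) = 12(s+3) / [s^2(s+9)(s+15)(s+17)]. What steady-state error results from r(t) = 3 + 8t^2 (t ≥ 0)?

1020

System type = 2 (two poles at s=0). By superposition:
  • 3: tracked with zero error.
  • 8t^2: e_ss = 16/K_a with K_a=4/255 → 1020.
Total e_ss = 1020.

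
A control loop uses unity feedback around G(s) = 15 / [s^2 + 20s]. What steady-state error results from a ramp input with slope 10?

The denominator has no term below 20s — 1 pole at s=0, type 1.
K_v = lim_{s→0} s·G(s) = 15 / 20 = 0.75.
e_ss = 10/K_v = 10/0.75 = 40/3.

40/3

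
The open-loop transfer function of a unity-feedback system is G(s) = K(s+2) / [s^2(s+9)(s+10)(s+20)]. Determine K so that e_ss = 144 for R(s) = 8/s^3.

The open loop has two poles at the origin → type 2 system.
K_a = lim_{s→0} s^2·G(s) = K·2 / (9·10·20) = (1/900)·K.
e_ss = 8/K_a = 144 ⇒ K_a = 1/18 ⇒ K = (1/18)/(1/900) = 50.

50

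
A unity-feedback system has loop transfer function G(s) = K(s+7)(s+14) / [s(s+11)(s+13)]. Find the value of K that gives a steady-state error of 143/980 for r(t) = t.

10

G(s) has one factor of s in the denominator, so the system is type 1.
K_v = lim_{s→0} s·G(s) = K·7·14 / (11·13) = (98/143)·K.
e_ss = 1/K_v = 143/980 ⇒ K_v = 980/143 ⇒ K = (980/143)/(98/143) = 10.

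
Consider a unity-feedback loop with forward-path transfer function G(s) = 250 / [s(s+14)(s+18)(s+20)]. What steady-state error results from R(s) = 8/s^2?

161.28

System type = 1 (one pole at s=0).
K_v = lim_{s→0} s·G(s) = 250 / (14·18·20) = 25/504.
e_ss = 8/K_v = 8/(25/504) = 161.28.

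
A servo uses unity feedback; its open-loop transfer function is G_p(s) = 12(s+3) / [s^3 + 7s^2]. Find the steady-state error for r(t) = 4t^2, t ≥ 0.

Factoring s^2 from the denominator leaves a polynomial with constant term 7, so the system is type 2.
K_a = lim_{s→0} s^2·G_p(s) = 12·3 / 7 = 36/7.
r(t) = 4t^2 gives R(s) = 8/s^3.
e_ss = 8/K_a = 8/(36/7) = 14/9.

14/9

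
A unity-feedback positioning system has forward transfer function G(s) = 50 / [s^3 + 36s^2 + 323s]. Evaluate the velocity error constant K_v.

50/323

Factoring s from the denominator leaves a polynomial with constant term 323, so the system is type 1.
K_v = lim_{s→0} s·G(s) = 50 / 323 = 50/323.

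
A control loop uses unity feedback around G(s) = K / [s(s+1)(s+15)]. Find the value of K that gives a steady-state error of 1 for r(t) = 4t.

The open loop has one pole at the origin → type 1 system.
K_v = lim_{s→0} s·G(s) = K / (1·15) = (1/15)·K.
e_ss = 4/K_v = 1 ⇒ K_v = 4 ⇒ K = 4/(1/15) = 60.

60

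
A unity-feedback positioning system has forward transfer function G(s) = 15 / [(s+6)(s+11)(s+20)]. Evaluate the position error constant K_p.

1/88

No free integrators in G(s): this is a type 0 system.
K_p = lim_{s→0} G(s) = 15 / (6·11·20) = 1/88.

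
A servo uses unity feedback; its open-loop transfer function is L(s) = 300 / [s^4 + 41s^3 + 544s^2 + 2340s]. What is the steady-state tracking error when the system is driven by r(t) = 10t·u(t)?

78

Factoring s from the denominator leaves a polynomial with constant term 2340, so the system is type 1.
K_v = lim_{s→0} s·L(s) = 300 / 2340 = 5/39.
e_ss = 10/K_v = 10/(5/39) = 78.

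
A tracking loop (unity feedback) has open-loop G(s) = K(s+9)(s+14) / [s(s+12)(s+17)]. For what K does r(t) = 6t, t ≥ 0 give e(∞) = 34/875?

250

One free integrator in G(s): this is a type 1 system.
K_v = lim_{s→0} s·G(s) = K·9·14 / (12·17) = (21/34)·K.
e_ss = 6/K_v = 34/875 ⇒ K_v = 2625/17 ⇒ K = (2625/17)/(21/34) = 250.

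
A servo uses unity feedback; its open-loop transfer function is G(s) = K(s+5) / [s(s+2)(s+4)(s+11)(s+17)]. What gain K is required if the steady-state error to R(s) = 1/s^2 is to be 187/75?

120

The open loop has one pole at the origin → type 1 system.
K_v = lim_{s→0} s·G(s) = K·5 / (2·4·11·17) = (5/1496)·K.
e_ss = 1/K_v = 187/75 ⇒ K_v = 75/187 ⇒ K = (75/187)/(5/1496) = 120.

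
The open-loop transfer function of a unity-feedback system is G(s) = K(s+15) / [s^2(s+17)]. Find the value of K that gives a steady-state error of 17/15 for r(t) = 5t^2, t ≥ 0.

System type = 2 (two poles at s=0).
K_a = lim_{s→0} s^2·G(s) = K·15 / (17) = (15/17)·K.
e_ss = 10/K_a = 17/15 ⇒ K_a = 150/17 ⇒ K = (150/17)/(15/17) = 10.

10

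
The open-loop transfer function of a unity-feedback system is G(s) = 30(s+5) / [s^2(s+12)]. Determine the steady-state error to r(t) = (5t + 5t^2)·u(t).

G(s) has two factors of s in the denominator, so the system is type 2. Taking each input component in turn:
  • 5t: tracked with zero error.
  • 5t^2: e_ss = 10/K_a with K_a=12.5 → 0.8.
Total e_ss = 0.8.

0.8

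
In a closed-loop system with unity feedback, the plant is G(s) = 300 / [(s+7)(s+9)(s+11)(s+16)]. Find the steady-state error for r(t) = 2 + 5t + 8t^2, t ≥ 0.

infinity

The open loop has no poles at the origin → type 0 system. Treating each term separately:
  • 2: e_ss = 2/(1+K_p) with K_p=25/924 → 1848/949.
  • 5t: a type-0 system cannot track it, e_ss → ∞.
  • 8t^2: a type-0 system cannot track it, e_ss → ∞.
The unbounded component dominates.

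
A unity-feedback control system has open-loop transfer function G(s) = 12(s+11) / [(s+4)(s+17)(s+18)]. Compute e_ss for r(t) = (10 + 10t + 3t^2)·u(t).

infinity

The open loop has no poles at the origin → type 0 system. By superposition:
  • 10: e_ss = 10/(1+K_p) with K_p=11/102 → 1020/113.
  • 10t: a type-0 system cannot track it, e_ss → ∞.
  • 3t^2: a type-0 system cannot track it, e_ss → ∞.
The unbounded component dominates.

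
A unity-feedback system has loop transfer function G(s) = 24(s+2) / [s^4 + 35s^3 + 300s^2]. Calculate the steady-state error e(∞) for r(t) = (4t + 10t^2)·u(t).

Factoring s^2 from the denominator leaves a polynomial with constant term 300, so the system is type 2. By superposition:
  • 4t: tracked with zero error.
  • 10t^2: e_ss = 20/K_a with K_a=0.16 → 125.
Total e_ss = 125.

125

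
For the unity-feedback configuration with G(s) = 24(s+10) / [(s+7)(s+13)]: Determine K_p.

No free integrators in G(s): this is a type 0 system.
K_p = lim_{s→0} G(s) = 24·10 / (7·13) = 240/91.

240/91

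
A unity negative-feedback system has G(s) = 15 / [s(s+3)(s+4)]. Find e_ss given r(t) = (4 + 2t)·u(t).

One free integrator in G(s): this is a type 1 system. By superposition:
  • 4: tracked with zero error.
  • 2t: e_ss = 2/K_v with K_v=1.25 → 1.6.
Total e_ss = 1.6.

1.6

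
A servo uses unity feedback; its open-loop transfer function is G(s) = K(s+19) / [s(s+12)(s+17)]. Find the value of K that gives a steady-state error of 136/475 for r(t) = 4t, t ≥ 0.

System type = 1 (one pole at s=0).
K_v = lim_{s→0} s·G(s) = K·19 / (12·17) = (19/204)·K.
e_ss = 4/K_v = 136/475 ⇒ K_v = 475/34 ⇒ K = (475/34)/(19/204) = 150.

150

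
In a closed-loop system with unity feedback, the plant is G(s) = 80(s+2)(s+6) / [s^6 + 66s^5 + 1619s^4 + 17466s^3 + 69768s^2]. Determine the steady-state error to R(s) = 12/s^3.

Factoring s^2 from the denominator leaves a polynomial with constant term 69768, so the system is type 2.
K_a = lim_{s→0} s^2·G(s) = 80·2·6 / 69768 = 40/2907.
r(t) = 6t^2 gives R(s) = 12/s^3.
e_ss = 12/K_a = 12/(40/2907) = 872.1.

872.1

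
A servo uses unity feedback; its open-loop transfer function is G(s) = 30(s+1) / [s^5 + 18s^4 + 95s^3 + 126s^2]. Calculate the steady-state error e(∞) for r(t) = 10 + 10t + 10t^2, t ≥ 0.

The denominator has no term below 126s^2 — 2 poles at s=0, type 2. By superposition:
  • 10: tracked with zero error.
  • 10t: tracked with zero error.
  • 10t^2: e_ss = 20/K_a with K_a=5/21 → 84.
Total e_ss = 84.

84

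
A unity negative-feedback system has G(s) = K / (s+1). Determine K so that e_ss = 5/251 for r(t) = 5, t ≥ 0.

No free integrators in G(s): this is a type 0 system.
K_p = lim_{s→0} G(s) = K / (1) = 1·K.
e_ss = 5/(1 + K_p) = 5/251 ⇒ 1 + 1·K = 251 ⇒ K = 250.

250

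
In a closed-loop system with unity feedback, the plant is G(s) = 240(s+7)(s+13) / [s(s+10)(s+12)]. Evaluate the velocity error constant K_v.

182

System type = 1 (one pole at s=0).
K_v = lim_{s→0} s·G(s) = 240·7·13 / (10·12) = 182.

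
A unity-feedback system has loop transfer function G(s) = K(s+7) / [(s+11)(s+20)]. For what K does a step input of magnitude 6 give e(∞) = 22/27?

No free integrators in G(s): this is a type 0 system.
K_p = lim_{s→0} G(s) = K·7 / (11·20) = (7/220)·K.
e_ss = 6/(1 + K_p) = 22/27 ⇒ 1 + (7/220)·K = 81/11 ⇒ K = 200.

200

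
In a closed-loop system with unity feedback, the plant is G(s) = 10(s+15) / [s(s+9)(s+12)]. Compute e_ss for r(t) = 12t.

8.64

The open loop has one pole at the origin → type 1 system.
K_v = lim_{s→0} s·G(s) = 10·15 / (9·12) = 25/18.
e_ss = 12/K_v = 12/(25/18) = 8.64.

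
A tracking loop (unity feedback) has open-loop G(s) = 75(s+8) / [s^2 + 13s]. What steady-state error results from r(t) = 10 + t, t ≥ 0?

Lowest-order denominator term is 13s, so the open loop has 1 pole at the origin → type 1 system. Taking each input component in turn:
  • 10: tracked with zero error.
  • t: e_ss = 1/K_v with K_v=600/13 → 13/600.
Total e_ss = 13/600.

13/600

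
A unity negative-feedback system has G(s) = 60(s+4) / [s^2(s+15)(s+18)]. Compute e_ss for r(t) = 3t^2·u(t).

6.75

System type = 2 (two poles at s=0).
K_a = lim_{s→0} s^2·G(s) = 60·4 / (15·18) = 8/9.
r(t) = 3t^2 gives R(s) = 6/s^3.
e_ss = 6/K_a = 6/(8/9) = 6.75.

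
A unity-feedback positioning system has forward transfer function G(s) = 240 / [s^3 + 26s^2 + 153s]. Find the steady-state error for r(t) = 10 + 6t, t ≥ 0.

The denominator has no term below 153s — 1 pole at s=0, type 1. Taking each input component in turn:
  • 10: tracked with zero error.
  • 6t: e_ss = 6/K_v with K_v=80/51 → 3.825.
Total e_ss = 3.825.

3.825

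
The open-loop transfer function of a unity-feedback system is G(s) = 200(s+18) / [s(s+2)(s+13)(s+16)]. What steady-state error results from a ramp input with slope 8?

System type = 1 (one pole at s=0).
K_v = lim_{s→0} s·G(s) = 200·18 / (2·13·16) = 225/26.
e_ss = 8/K_v = 8/(225/26) = 208/225.

208/225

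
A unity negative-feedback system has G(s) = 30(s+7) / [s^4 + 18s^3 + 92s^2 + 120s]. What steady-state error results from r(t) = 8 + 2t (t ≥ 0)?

Lowest-order denominator term is 120s, so the open loop has 1 pole at the origin → type 1 system. Treating each term separately:
  • 8: tracked with zero error.
  • 2t: e_ss = 2/K_v with K_v=1.75 → 8/7.
Total e_ss = 8/7.

8/7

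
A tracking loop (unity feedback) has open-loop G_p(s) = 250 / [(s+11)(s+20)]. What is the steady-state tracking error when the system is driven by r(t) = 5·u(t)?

System type = 0 (no poles at s=0).
K_p = lim_{s→0} G_p(s) = 250 / (11·20) = 25/22.
e_ss = 5/(1 + K_p) = 5/(47/22) = 110/47.

110/47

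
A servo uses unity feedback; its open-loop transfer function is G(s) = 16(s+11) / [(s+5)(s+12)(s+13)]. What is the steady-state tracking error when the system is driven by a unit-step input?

G(s) has no factors of s in the denominator, so the system is type 0.
K_p = lim_{s→0} G(s) = 16·11 / (5·12·13) = 44/195.
e_ss = 1/(1 + K_p) = 1/(239/195) = 195/239.

195/239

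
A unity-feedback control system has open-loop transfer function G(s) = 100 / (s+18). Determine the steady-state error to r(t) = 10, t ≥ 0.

90/59

G(s) has no factors of s in the denominator, so the system is type 0.
K_p = lim_{s→0} G(s) = 100 / (18) = 50/9.
e_ss = 10/(1 + K_p) = 10/(59/9) = 90/59.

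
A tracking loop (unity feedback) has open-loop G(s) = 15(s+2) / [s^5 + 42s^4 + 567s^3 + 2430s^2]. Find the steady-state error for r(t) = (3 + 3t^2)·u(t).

Lowest-order denominator term is 2430s^2, so the open loop has 2 poles at the origin → type 2 system. By superposition:
  • 3: tracked with zero error.
  • 3t^2: e_ss = 6/K_a with K_a=1/81 → 486.
Total e_ss = 486.

486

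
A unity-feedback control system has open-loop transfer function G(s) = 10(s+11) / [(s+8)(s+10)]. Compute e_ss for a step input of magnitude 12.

96/19

No free integrators in G(s): this is a type 0 system.
K_p = lim_{s→0} G(s) = 10·11 / (8·10) = 1.375.
e_ss = 12/(1 + K_p) = 12/2.375 = 96/19.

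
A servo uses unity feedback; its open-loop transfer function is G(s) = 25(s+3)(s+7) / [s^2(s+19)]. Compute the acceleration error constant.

525/19

The open loop has two poles at the origin → type 2 system.
K_a = lim_{s→0} s^2·G(s) = 25·3·7 / (19) = 525/19.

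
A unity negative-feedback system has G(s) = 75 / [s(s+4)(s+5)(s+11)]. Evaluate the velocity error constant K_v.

One free integrator in G(s): this is a type 1 system.
K_v = lim_{s→0} s·G(s) = 75 / (4·5·11) = 15/44.

15/44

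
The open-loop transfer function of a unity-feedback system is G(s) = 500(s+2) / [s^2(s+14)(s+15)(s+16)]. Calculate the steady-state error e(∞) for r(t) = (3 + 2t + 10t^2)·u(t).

67.2

The open loop has two poles at the origin → type 2 system. By superposition:
  • 3: tracked with zero error.
  • 2t: tracked with zero error.
  • 10t^2: e_ss = 20/K_a with K_a=25/84 → 67.2.
Total e_ss = 67.2.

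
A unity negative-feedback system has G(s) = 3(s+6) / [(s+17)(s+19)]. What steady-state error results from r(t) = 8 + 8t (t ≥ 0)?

infinity

System type = 0 (no poles at s=0). By superposition:
  • 8: e_ss = 8/(1+K_p) with K_p=18/323 → 2584/341.
  • 8t: a type-0 system cannot track it, e_ss → ∞.
The unbounded component dominates.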